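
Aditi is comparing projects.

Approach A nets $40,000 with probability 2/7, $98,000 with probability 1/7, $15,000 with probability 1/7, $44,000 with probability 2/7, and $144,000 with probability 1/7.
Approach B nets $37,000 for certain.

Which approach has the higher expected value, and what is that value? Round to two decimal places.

Approach A ($60,714.29)

Approach A = 2/7 × 40000 + 1/7 × 98000 + 1/7 × 15000 + 2/7 × 44000 + 1/7 × 144000 = 11428.5714 + 14000 + 2142.8571 + 12571.4286 + 20571.4286 = 60714.2857
Approach B: 37000 (certain)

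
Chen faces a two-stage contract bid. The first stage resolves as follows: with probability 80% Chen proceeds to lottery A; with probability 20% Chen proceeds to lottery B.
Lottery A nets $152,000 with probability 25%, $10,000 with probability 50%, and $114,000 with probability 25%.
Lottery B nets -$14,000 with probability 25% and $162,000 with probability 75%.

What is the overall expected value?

$80,800

EV(A) = 0.25 × 152000 + 0.5 × 10000 + 0.25 × 114000 = 38000 + 5000 + 28500 = 71500
EV(B) = 0.25 × (-14000) + 0.75 × 162000 = -3500 + 121500 = 118000
Overall = 0.8 × 71500 + 0.2 × 118000 = 57200 + 23600 = 80800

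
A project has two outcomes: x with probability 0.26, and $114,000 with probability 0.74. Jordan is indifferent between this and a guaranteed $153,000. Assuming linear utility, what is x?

x = $264,000

0.26·x + 0.74·114000 = 153000
0.26·x = 153000 − 84360 = 68640
x = 68640 / 0.26 = 264000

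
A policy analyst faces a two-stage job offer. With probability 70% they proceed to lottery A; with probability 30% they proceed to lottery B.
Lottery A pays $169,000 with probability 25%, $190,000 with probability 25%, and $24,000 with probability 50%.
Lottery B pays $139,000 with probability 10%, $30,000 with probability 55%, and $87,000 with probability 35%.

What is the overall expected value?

$89,480

EV(A) = 0.25 × 169000 + 0.25 × 190000 + 0.5 × 24000 = 42250 + 47500 + 12000 = 101750
EV(B) = 0.1 × 139000 + 0.55 × 30000 + 0.35 × 87000 = 13900 + 16500 + 30450 = 60850
Overall = 0.7 × 101750 + 0.3 × 60850 = 71225 + 18255 = 89480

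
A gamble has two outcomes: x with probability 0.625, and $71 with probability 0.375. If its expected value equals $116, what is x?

x = $143

0.625·x + 0.375·71 = 116
0.625·x = 116 − 26.625 = 89.375
x = 89.375 / 0.625 = 143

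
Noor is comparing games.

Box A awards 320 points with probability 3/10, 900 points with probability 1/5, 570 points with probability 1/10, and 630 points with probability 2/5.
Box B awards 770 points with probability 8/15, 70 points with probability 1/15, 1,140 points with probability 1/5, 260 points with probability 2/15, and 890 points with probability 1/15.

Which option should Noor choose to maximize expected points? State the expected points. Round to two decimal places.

Box B (737.33 points)

Box A = 3/10 × 320 + 1/5 × 900 + 1/10 × 570 + 2/5 × 630 = 96 + 180 + 57 + 252 = 585
Box B = 8/15 × 770 + 1/15 × 70 + 1/5 × 1140 + 2/15 × 260 + 1/15 × 890 = 410.6667 + 4.6667 + 228 + 34.6667 + 59.3333 = 737.3333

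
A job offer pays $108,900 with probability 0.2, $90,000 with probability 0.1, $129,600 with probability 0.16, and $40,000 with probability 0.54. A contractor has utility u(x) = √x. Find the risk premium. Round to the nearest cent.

E[u] = 0.2·√108900 + 0.1·√90000 + 0.16·√129600 + 0.54·√40000 = 0.2·330 + 0.1·300 + 0.16·360 + 0.54·200 = 261.6
CE = (261.6)² = 68434.56
Risk premium = EV − CE = 73116 − 68434.56 = 4681.44

$4,681.44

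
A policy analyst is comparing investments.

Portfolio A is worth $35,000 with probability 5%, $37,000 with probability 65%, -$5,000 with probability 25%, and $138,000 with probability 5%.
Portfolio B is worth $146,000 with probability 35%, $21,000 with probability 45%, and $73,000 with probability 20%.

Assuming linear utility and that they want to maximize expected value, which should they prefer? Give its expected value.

Portfolio B ($75,150)

Portfolio A = 0.05 × 35000 + 0.65 × 37000 + 0.25 × (-5000) + 0.05 × 138000 = 1750 + 24050 − 1250 + 6900 = 31450
Portfolio B = 0.35 × 146000 + 0.45 × 21000 + 0.2 × 73000 = 51100 + 9450 + 14600 = 75150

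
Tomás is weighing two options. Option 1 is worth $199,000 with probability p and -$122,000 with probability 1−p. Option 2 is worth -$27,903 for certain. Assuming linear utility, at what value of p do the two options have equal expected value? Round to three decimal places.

p·199000 + (1−p)·(-122000) = -27903
321000p − 122000 = -27903
p = (-27903 + 122000) / 321000

p = 0.293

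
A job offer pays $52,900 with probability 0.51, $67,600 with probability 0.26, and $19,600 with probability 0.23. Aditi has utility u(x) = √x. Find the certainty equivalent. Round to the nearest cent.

$47,132.41

E[u] = 0.51·√52900 + 0.26·√67600 + 0.23·√19600 = 0.51·230 + 0.26·260 + 0.23·140 = 217.1
CE = (217.1)² = 47132.41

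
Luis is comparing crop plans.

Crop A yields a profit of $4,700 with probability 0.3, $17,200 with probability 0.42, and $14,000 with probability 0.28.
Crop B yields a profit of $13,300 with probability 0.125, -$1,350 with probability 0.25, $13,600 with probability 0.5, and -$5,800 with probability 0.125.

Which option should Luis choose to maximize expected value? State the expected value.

Crop A = 0.3 × 4700 + 0.42 × 17200 + 0.28 × 14000 = 1410 + 7224 + 3920 = 12554
Crop B = 0.125 × 13300 + 0.25 × (-1350) + 0.5 × 13600 + 0.125 × (-5800) = 1662.5 − 337.5 + 6800 − 725 = 7400

Crop A ($12,554)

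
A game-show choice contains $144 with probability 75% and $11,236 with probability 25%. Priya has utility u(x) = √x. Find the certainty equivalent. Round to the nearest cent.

E[u] = 0.75·√144 + 0.25·√11236 = 0.75·12 + 0.25·106 = 35.5
CE = (35.5)² = 1260.25

$1,260.25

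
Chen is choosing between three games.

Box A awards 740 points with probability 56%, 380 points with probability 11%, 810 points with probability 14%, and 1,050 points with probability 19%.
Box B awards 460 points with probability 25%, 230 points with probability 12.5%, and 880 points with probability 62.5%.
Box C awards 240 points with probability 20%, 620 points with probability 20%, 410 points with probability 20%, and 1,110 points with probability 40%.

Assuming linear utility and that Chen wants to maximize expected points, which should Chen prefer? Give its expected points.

Box A = 0.56 × 740 + 0.11 × 380 + 0.14 × 810 + 0.19 × 1050 = 414.4 + 41.8 + 113.4 + 199.5 = 769.1
Box B = 0.25 × 460 + 0.125 × 230 + 0.625 × 880 = 115 + 28.75 + 550 = 693.75
Box C = 0.2 × 240 + 0.2 × 620 + 0.2 × 410 + 0.4 × 1110 = 48 + 124 + 82 + 444 = 698

Box A (769.1 points)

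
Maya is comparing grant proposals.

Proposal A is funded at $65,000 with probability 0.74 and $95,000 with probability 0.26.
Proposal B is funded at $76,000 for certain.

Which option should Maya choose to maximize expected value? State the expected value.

Proposal A = 0.74 × 65000 + 0.26 × 95000 = 48100 + 24700 = 72800
Proposal B: 76000 (certain)

Proposal B ($76,000)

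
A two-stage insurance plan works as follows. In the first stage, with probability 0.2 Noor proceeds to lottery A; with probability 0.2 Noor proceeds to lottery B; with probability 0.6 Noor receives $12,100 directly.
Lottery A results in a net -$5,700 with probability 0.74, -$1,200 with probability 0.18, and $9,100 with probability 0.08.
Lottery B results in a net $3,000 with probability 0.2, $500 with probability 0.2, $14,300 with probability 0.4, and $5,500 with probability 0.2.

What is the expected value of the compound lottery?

$8,022.80

EV(A) = 0.74 × (-5700) + 0.18 × (-1200) + 0.08 × 9100 = -4218 − 216 + 728 = -3706
EV(B) = 0.2 × 3000 + 0.2 × 500 + 0.4 × 14300 + 0.2 × 5500 = 600 + 100 + 5720 + 1100 = 7520
Branch C: 12100 (certain)
Overall = 0.2 × (-3706) + 0.2 × 7520 + 0.6 × 12100 = -741.2 + 1504 + 7260 = 8022.8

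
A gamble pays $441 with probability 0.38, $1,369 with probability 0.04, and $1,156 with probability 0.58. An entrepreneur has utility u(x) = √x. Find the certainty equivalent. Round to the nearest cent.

E[u] = 0.38·√441 + 0.04·√1369 + 0.58·√1156 = 0.38·21 + 0.04·37 + 0.58·34 = 29.18
CE = (29.18)² = 851.4724

$851.47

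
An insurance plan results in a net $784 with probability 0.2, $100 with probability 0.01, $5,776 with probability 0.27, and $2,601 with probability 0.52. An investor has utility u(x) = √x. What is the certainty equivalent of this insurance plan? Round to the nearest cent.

$2,781.51

E[u] = 0.2·√784 + 0.01·√100 + 0.27·√5776 + 0.52·√2601 = 0.2·28 + 0.01·10 + 0.27·76 + 0.52·51 = 52.74
CE = (52.74)² = 2781.5076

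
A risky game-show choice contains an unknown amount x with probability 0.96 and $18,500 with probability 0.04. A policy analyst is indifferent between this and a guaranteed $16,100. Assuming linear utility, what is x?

x = $16,000

0.96·x + 0.04·18500 = 16100
0.96·x = 16100 − 740 = 15360
x = 15360 / 0.96 = 16000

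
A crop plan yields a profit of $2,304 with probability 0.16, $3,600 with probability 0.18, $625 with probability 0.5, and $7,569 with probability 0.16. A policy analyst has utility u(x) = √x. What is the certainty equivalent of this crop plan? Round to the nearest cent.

E[u] = 0.16·√2304 + 0.18·√3600 + 0.5·√625 + 0.16·√7569 = 0.16·48 + 0.18·60 + 0.5·25 + 0.16·87 = 44.9
CE = (44.9)² = 2016.01

$2,016.01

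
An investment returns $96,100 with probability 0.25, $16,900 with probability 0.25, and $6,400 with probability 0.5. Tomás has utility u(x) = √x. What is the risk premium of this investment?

E[u] = 0.25·√96100 + 0.25·√16900 + 0.5·√6400 = 0.25·310 + 0.25·130 + 0.5·80 = 150
CE = (150)² = 22500
Risk premium = EV − CE = 31450 − 22500 = 8950

$8,950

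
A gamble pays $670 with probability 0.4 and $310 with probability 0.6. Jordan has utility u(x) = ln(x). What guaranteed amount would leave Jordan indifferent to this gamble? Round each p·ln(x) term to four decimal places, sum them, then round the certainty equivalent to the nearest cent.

E[u] = 0.4·ln(670) + 0.6·ln(310) = 2.6029 + 3.4419 = 6.0448
CE = e^6.0448 ≈ 421.91

$421.91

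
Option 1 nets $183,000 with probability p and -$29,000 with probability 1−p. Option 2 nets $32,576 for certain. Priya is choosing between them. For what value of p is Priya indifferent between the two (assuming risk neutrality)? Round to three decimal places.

p = 0.290

p·183000 + (1−p)·(-29000) = 32576
212000p − 29000 = 32576
p = (32576 + 29000) / 212000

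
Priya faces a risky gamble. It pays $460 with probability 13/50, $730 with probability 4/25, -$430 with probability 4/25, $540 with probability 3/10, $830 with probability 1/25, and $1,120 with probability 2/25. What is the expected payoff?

EV = 13/50 × 460 + 4/25 × 730 + 4/25 × (-430) + 3/10 × 540 + 1/25 × 830 + 2/25 × 1120 = 119.6 + 116.8 − 68.8 + 162 + 33.2 + 89.6 = 452.4

$452.40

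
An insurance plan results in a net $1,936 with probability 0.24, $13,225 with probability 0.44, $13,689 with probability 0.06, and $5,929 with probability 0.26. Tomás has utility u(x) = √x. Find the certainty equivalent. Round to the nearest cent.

E[u] = 0.24·√1936 + 0.44·√13225 + 0.06·√13689 + 0.26·√5929 = 0.24·44 + 0.44·115 + 0.06·117 + 0.26·77 = 88.2
CE = (88.2)² = 7779.24

$7,779.24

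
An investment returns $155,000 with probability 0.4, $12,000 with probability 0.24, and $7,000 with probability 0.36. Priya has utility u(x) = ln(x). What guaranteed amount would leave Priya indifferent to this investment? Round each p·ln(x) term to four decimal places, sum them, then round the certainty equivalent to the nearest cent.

E[u] = 0.4·ln(155000) + 0.24·ln(12000) + 0.36·ln(7000) = 4.7805 + 2.2542 + 3.1873 = 10.2220
CE = e^10.2220 ≈ 27501.61

$27,501.61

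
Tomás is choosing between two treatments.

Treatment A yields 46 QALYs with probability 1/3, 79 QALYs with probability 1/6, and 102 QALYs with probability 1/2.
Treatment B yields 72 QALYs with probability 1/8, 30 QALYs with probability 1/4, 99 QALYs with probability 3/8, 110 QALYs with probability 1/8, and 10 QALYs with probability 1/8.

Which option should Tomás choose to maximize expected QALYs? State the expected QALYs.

Treatment A = 1/3 × 46 + 1/6 × 79 + 1/2 × 102 = 15.3333 + 13.1667 + 51 = 79.5
Treatment B = 1/8 × 72 + 1/4 × 30 + 3/8 × 99 + 1/8 × 110 + 1/8 × 10 = 9 + 7.5 + 37.125 + 13.75 + 1.25 = 68.625

Treatment A (79.5 QALYs)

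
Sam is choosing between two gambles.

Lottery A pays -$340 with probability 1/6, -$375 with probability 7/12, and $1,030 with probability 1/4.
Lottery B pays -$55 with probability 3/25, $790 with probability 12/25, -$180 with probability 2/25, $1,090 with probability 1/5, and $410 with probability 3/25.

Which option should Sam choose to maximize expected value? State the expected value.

Lottery A = 1/6 × (-340) + 7/12 × (-375) + 1/4 × 1030 = -56.6667 − 218.75 + 257.5 = -17.9167
Lottery B = 3/25 × (-55) + 12/25 × 790 + 2/25 × (-180) + 1/5 × 1090 + 3/25 × 410 = -6.6 + 379.2 − 14.4 + 218 + 49.2 = 625.4

Lottery B ($625.40)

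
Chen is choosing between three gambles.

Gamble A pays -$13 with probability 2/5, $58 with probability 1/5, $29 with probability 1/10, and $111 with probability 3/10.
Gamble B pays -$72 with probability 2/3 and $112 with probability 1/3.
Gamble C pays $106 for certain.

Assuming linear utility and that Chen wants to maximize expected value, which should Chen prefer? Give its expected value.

Gamble C ($106)

Gamble A = 2/5 × (-13) + 1/5 × 58 + 1/10 × 29 + 3/10 × 111 = -5.2 + 11.6 + 2.9 + 33.3 = 42.6
Gamble B = 2/3 × (-72) + 1/3 × 112 = -48 + 37.3333 = -10.6667
Gamble C: 106 (certain)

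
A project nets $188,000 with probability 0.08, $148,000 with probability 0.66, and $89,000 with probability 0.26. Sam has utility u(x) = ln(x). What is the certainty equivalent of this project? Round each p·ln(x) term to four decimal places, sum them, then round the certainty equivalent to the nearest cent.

$132,177.37

E[u] = 0.08·ln(188000) + 0.66·ln(148000) + 0.26·ln(89000) = 0.9715 + 7.8573 + 2.9631 = 11.7919
CE = e^11.7919 ≈ 132177.37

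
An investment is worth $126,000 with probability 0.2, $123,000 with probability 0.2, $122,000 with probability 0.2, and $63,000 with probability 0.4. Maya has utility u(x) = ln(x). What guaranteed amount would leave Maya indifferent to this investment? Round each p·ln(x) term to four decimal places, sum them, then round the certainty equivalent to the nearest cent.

E[u] = 0.2·ln(126000) + 0.2·ln(123000) + 0.2·ln(122000) + 0.4·ln(63000) = 2.3488 + 2.3440 + 2.3424 + 4.4204 = 11.4556
CE = e^11.4556 ≈ 94428.67

$94,428.67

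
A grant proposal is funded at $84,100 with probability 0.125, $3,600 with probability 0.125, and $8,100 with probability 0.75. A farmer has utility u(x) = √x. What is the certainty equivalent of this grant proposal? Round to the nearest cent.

$12,376.56

E[u] = 0.125·√84100 + 0.125·√3600 + 0.75·√8100 = 0.125·290 + 0.125·60 + 0.75·90 = 111.25
CE = (111.25)² = 12376.5625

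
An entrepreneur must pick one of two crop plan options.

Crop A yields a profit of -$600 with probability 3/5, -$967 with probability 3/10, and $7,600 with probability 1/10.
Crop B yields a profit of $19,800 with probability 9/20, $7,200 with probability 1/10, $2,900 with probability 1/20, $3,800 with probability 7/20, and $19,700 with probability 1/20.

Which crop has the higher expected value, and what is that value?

Crop A = 3/5 × (-600) + 3/10 × (-967) + 1/10 × 7600 = -360 − 290.1 + 760 = 109.9
Crop B = 9/20 × 19800 + 1/10 × 7200 + 1/20 × 2900 + 7/20 × 3800 + 1/20 × 19700 = 8910 + 720 + 145 + 1330 + 985 = 12090

Crop B ($12,090)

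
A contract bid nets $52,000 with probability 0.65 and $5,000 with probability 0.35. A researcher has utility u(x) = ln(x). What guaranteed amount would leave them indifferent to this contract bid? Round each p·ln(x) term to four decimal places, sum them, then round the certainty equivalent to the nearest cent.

$22,909.34

E[u] = 0.65·ln(52000) + 0.35·ln(5000) = 7.0583 + 2.9810 = 10.0393
CE = e^10.0393 ≈ 22909.34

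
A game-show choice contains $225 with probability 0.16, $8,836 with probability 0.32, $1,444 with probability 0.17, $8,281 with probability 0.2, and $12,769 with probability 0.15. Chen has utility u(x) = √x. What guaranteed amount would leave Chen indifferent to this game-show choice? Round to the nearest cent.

$5,489.33

E[u] = 0.16·√225 + 0.32·√8836 + 0.17·√1444 + 0.2·√8281 + 0.15·√12769 = 0.16·15 + 0.32·94 + 0.17·38 + 0.2·91 + 0.15·113 = 74.09
CE = (74.09)² = 5489.3281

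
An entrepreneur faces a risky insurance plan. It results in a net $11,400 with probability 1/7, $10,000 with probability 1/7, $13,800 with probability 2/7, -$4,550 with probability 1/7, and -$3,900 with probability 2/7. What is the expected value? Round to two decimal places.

EV = 1/7 × 11400 + 1/7 × 10000 + 2/7 × 13800 + 1/7 × (-4550) + 2/7 × (-3900) = 1628.5714 + 1428.5714 + 3942.8571 − 650 − 1114.2857 = 5235.7143

$5,235.71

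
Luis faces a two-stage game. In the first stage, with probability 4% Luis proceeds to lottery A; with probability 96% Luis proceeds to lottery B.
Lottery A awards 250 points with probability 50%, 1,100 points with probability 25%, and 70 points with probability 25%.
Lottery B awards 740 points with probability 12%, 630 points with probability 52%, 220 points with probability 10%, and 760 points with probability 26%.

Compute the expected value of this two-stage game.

EV(A) = 0.5 × 250 + 0.25 × 1100 + 0.25 × 70 = 125 + 275 + 17.5 = 417.5
EV(B) = 0.12 × 740 + 0.52 × 630 + 0.1 × 220 + 0.26 × 760 = 88.8 + 327.6 + 22 + 197.6 = 636
Overall = 0.04 × 417.5 + 0.96 × 636 = 16.7 + 610.56 = 627.26

627.26 points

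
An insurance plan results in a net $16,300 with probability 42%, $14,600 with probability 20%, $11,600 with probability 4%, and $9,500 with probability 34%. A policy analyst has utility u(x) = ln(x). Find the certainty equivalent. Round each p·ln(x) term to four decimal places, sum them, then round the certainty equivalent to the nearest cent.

$13,092.57

E[u] = 0.42·ln(16300) + 0.2·ln(14600) + 0.04·ln(11600) + 0.34·ln(9500) = 4.0735 + 1.9178 + 0.3744 + 3.1141 = 9.4798
CE = e^9.4798 ≈ 13092.57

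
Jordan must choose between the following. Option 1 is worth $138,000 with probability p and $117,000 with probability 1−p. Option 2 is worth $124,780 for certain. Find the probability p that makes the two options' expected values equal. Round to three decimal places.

p = 0.370

p·138000 + (1−p)·117000 = 124780
21000p + 117000 = 124780
p = (124780 − 117000) / 21000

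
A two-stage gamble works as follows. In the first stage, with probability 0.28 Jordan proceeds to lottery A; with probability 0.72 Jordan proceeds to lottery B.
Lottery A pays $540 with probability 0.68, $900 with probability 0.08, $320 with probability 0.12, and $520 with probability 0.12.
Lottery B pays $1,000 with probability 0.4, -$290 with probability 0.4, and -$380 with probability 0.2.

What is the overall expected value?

$300.96

EV(A) = 0.68 × 540 + 0.08 × 900 + 0.12 × 320 + 0.12 × 520 = 367.2 + 72 + 38.4 + 62.4 = 540
EV(B) = 0.4 × 1000 + 0.4 × (-290) + 0.2 × (-380) = 400 − 116 − 76 = 208
Overall = 0.28 × 540 + 0.72 × 208 = 151.2 + 149.76 = 300.96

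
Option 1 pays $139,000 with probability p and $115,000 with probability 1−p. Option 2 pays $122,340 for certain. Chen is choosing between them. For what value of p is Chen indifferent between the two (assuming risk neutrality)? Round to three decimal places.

p = 0.306

p·139000 + (1−p)·115000 = 122340
24000p + 115000 = 122340
p = (122340 − 115000) / 24000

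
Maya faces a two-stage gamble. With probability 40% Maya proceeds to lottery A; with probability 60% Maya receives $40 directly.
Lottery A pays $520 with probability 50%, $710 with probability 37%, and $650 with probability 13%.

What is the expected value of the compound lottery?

$266.88

EV(A) = 0.5 × 520 + 0.37 × 710 + 0.13 × 650 = 260 + 262.7 + 84.5 = 607.2
Branch B: 40 (certain)
Overall = 0.4 × 607.2 + 0.6 × 40 = 242.88 + 24 = 266.88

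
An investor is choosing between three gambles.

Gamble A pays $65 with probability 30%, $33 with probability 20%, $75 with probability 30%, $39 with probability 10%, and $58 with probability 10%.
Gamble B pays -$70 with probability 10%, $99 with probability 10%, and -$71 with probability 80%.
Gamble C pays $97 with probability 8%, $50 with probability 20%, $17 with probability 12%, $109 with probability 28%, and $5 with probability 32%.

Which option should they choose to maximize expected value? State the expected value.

Gamble A ($58.30)

Gamble A = 0.3 × 65 + 0.2 × 33 + 0.3 × 75 + 0.1 × 39 + 0.1 × 58 = 19.5 + 6.6 + 22.5 + 3.9 + 5.8 = 58.3
Gamble B = 0.1 × (-70) + 0.1 × 99 + 0.8 × (-71) = -7 + 9.9 − 56.8 = -53.9
Gamble C = 0.08 × 97 + 0.2 × 50 + 0.12 × 17 + 0.28 × 109 + 0.32 × 5 = 7.76 + 10 + 2.04 + 30.52 + 1.6 = 51.92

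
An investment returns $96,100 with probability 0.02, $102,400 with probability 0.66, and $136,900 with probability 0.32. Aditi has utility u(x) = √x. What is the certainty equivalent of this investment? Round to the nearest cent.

$112,761.64

E[u] = 0.02·√96100 + 0.66·√102400 + 0.32·√136900 = 0.02·310 + 0.66·320 + 0.32·370 = 335.8
CE = (335.8)² = 112761.64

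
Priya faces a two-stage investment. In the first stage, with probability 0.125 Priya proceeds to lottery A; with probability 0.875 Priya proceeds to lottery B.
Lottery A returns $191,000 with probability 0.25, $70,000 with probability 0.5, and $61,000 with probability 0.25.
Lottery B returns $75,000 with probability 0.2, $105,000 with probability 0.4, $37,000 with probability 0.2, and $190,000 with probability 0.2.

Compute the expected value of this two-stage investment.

EV(A) = 0.25 × 191000 + 0.5 × 70000 + 0.25 × 61000 = 47750 + 35000 + 15250 = 98000
EV(B) = 0.2 × 75000 + 0.4 × 105000 + 0.2 × 37000 + 0.2 × 190000 = 15000 + 42000 + 7400 + 38000 = 102400
Overall = 0.125 × 98000 + 0.875 × 102400 = 12250 + 89600 = 101850

$101,850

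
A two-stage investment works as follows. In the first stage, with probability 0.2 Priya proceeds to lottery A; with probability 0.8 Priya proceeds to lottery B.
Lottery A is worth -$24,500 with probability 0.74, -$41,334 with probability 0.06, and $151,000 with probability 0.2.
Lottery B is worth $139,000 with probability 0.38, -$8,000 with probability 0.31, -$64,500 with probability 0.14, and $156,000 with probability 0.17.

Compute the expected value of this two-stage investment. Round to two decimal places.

EV(A) = 0.74 × (-24500) + 0.06 × (-41334) + 0.2 × 151000 = -18130 − 2480.04 + 30200 = 9589.96
EV(B) = 0.38 × 139000 + 0.31 × (-8000) + 0.14 × (-64500) + 0.17 × 156000 = 52820 − 2480 − 9030 + 26520 = 67830
Overall = 0.2 × 9589.96 + 0.8 × 67830 = 1917.992 + 54264 = 56181.992

$56,181.99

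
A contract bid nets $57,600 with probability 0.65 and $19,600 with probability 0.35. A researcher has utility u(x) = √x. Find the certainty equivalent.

$42,025

E[u] = 0.65·√57600 + 0.35·√19600 = 0.65·240 + 0.35·140 = 205
CE = (205)² = 42025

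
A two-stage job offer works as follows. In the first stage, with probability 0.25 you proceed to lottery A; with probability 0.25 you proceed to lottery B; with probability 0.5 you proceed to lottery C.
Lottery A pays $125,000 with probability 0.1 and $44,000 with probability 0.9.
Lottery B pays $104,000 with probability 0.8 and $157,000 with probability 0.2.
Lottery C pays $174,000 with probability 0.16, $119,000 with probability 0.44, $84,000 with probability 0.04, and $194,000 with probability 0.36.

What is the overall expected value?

$118,375

EV(A) = 0.1 × 125000 + 0.9 × 44000 = 12500 + 39600 = 52100
EV(B) = 0.8 × 104000 + 0.2 × 157000 = 83200 + 31400 = 114600
EV(C) = 0.16 × 174000 + 0.44 × 119000 + 0.04 × 84000 + 0.36 × 194000 = 27840 + 52360 + 3360 + 69840 = 153400
Overall = 0.25 × 52100 + 0.25 × 114600 + 0.5 × 153400 = 13025 + 28650 + 76700 = 118375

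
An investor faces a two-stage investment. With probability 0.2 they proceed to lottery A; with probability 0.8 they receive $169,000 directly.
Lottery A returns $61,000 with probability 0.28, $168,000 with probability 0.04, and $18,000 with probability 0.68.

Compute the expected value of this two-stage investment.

$142,408

EV(A) = 0.28 × 61000 + 0.04 × 168000 + 0.68 × 18000 = 17080 + 6720 + 12240 = 36040
Branch B: 169000 (certain)
Overall = 0.2 × 36040 + 0.8 × 169000 = 7208 + 135200 = 142408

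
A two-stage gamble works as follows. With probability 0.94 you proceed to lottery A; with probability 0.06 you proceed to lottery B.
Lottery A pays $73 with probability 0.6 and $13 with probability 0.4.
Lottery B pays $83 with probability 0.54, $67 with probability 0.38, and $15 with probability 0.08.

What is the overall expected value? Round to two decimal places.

$50.35

EV(A) = 0.6 × 73 + 0.4 × 13 = 43.8 + 5.2 = 49
EV(B) = 0.54 × 83 + 0.38 × 67 + 0.08 × 15 = 44.82 + 25.46 + 1.2 = 71.48
Overall = 0.94 × 49 + 0.06 × 71.48 = 46.06 + 4.2888 = 50.3488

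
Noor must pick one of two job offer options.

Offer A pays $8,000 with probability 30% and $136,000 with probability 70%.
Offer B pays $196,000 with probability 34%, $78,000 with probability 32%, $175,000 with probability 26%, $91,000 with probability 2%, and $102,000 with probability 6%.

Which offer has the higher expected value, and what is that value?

Offer A = 0.3 × 8000 + 0.7 × 136000 = 2400 + 95200 = 97600
Offer B = 0.34 × 196000 + 0.32 × 78000 + 0.26 × 175000 + 0.02 × 91000 + 0.06 × 102000 = 66640 + 24960 + 45500 + 1820 + 6120 = 145040

Offer B ($145,040)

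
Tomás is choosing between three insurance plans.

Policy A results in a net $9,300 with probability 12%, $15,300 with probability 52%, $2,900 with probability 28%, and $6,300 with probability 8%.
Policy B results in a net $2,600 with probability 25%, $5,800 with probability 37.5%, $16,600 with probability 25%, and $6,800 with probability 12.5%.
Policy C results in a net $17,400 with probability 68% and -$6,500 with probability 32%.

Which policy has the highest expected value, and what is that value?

Policy A = 0.12 × 9300 + 0.52 × 15300 + 0.28 × 2900 + 0.08 × 6300 = 1116 + 7956 + 812 + 504 = 10388
Policy B = 0.25 × 2600 + 0.375 × 5800 + 0.25 × 16600 + 0.125 × 6800 = 650 + 2175 + 4150 + 850 = 7825
Policy C = 0.68 × 17400 + 0.32 × (-6500) = 11832 − 2080 = 9752

Policy A ($10,388)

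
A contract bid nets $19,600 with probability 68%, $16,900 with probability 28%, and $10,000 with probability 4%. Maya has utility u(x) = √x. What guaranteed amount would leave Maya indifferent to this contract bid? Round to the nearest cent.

E[u] = 0.68·√19600 + 0.28·√16900 + 0.04·√10000 = 0.68·140 + 0.28·130 + 0.04·100 = 135.6
CE = (135.6)² = 18387.36

$18,387.36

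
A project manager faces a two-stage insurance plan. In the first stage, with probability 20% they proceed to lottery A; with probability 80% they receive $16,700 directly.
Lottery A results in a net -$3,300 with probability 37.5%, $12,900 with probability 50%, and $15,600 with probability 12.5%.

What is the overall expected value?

$14,792.50

EV(A) = 0.375 × (-3300) + 0.5 × 12900 + 0.125 × 15600 = -1237.5 + 6450 + 1950 = 7162.5
Branch B: 16700 (certain)
Overall = 0.2 × 7162.5 + 0.8 × 16700 = 1432.5 + 13360 = 14792.5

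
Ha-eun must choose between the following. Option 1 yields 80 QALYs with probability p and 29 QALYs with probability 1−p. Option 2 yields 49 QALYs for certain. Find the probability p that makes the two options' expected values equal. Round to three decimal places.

p·80 + (1−p)·29 = 49
51p + 29 = 49
p = (49 − 29) / 51

p = 0.392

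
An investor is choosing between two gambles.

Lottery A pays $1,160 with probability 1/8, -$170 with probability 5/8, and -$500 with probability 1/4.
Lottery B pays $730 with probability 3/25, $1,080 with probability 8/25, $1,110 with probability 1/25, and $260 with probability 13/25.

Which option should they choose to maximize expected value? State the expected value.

Lottery A = 1/8 × 1160 + 5/8 × (-170) + 1/4 × (-500) = 145 − 106.25 − 125 = -86.25
Lottery B = 3/25 × 730 + 8/25 × 1080 + 1/25 × 1110 + 13/25 × 260 = 87.6 + 345.6 + 44.4 + 135.2 = 612.8

Lottery B ($612.80)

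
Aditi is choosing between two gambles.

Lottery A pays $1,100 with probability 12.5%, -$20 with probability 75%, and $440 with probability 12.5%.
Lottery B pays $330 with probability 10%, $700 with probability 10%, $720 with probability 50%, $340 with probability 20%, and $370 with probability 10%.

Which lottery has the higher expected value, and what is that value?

Lottery A = 0.125 × 1100 + 0.75 × (-20) + 0.125 × 440 = 137.5 − 15 + 55 = 177.5
Lottery B = 0.1 × 330 + 0.1 × 700 + 0.5 × 720 + 0.2 × 340 + 0.1 × 370 = 33 + 70 + 360 + 68 + 37 = 568

Lottery B ($568)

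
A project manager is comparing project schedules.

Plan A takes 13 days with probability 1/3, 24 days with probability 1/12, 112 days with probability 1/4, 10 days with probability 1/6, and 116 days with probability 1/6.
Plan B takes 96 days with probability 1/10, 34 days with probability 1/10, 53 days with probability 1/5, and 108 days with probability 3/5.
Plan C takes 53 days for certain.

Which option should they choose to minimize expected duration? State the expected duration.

Plan A = 1/3 × 13 + 1/12 × 24 + 1/4 × 112 + 1/6 × 10 + 1/6 × 116 = 4.3333 + 2 + 28 + 1.6667 + 19.3333 = 55.3333
Plan B = 1/10 × 96 + 1/10 × 34 + 1/5 × 53 + 3/5 × 108 = 9.6 + 3.4 + 10.6 + 64.8 = 88.4
Plan C: 53 (certain)

Plan C (53 days)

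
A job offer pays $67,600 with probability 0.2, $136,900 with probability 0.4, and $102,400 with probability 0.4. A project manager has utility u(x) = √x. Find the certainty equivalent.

$107,584

E[u] = 0.2·√67600 + 0.4·√136900 + 0.4·√102400 = 0.2·260 + 0.4·370 + 0.4·320 = 328
CE = (328)² = 107584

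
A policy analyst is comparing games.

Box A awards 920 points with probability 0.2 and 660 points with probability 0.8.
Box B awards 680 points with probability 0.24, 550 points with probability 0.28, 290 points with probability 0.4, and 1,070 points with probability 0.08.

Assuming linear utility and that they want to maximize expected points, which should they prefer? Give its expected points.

Box A = 0.2 × 920 + 0.8 × 660 = 184 + 528 = 712
Box B = 0.24 × 680 + 0.28 × 550 + 0.4 × 290 + 0.08 × 1070 = 163.2 + 154 + 116 + 85.6 = 518.8

Box A (712 points)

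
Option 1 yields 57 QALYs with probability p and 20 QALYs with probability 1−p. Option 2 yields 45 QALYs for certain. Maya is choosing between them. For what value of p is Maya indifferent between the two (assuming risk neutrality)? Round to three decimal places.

p·57 + (1−p)·20 = 45
37p + 20 = 45
p = (45 − 20) / 37

p = 0.676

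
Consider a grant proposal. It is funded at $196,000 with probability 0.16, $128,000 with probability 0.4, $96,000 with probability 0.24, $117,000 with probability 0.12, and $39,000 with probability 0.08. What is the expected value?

EV = 0.16 × 196000 + 0.4 × 128000 + 0.24 × 96000 + 0.12 × 117000 + 0.08 × 39000 = 31360 + 51200 + 23040 + 14040 + 3120 = 122760

$122,760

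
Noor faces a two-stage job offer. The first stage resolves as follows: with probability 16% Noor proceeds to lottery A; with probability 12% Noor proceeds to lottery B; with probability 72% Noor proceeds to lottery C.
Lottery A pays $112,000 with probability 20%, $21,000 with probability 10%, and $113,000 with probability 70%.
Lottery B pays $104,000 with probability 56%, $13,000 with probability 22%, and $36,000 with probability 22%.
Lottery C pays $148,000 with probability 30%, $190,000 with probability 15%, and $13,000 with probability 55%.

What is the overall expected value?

EV(A) = 0.2 × 112000 + 0.1 × 21000 + 0.7 × 113000 = 22400 + 2100 + 79100 = 103600
EV(B) = 0.56 × 104000 + 0.22 × 13000 + 0.22 × 36000 = 58240 + 2860 + 7920 = 69020
EV(C) = 0.3 × 148000 + 0.15 × 190000 + 0.55 × 13000 = 44400 + 28500 + 7150 = 80050
Overall = 0.16 × 103600 + 0.12 × 69020 + 0.72 × 80050 = 16576 + 8282.4 + 57636 = 82494.4

$82,494.40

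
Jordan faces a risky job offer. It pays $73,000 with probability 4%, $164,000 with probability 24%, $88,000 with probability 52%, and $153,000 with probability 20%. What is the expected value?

EV = 0.04 × 73000 + 0.24 × 164000 + 0.52 × 88000 + 0.2 × 153000 = 2920 + 39360 + 45760 + 30600 = 118640

$118,640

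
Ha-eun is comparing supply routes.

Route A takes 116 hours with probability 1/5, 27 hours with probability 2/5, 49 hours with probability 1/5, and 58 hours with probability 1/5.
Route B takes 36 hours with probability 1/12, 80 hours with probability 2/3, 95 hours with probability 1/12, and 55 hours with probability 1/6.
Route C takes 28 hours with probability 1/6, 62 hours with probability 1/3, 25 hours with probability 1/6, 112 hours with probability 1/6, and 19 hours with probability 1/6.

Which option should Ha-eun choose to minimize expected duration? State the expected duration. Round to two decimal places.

Route C (51.33 hours)

Route A = 1/5 × 116 + 2/5 × 27 + 1/5 × 49 + 1/5 × 58 = 23.2 + 10.8 + 9.8 + 11.6 = 55.4
Route B = 1/12 × 36 + 2/3 × 80 + 1/12 × 95 + 1/6 × 55 = 3 + 53.3333 + 7.9167 + 9.1667 = 73.4167
Route C = 1/6 × 28 + 1/3 × 62 + 1/6 × 25 + 1/6 × 112 + 1/6 × 19 = 4.6667 + 20.6667 + 4.1667 + 18.6667 + 3.1667 = 51.3333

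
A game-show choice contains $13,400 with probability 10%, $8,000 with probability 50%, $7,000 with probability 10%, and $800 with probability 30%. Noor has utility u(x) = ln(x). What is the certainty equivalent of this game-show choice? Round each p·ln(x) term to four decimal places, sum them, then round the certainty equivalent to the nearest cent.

$4,165.95

E[u] = 0.1·ln(13400) + 0.5·ln(8000) + 0.1·ln(7000) + 0.3·ln(800) = 0.9503 + 4.4936 + 0.8854 + 2.0054 = 8.3347
CE = e^8.3347 ≈ 4165.95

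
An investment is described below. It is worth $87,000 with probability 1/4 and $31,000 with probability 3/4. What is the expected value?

EV = 1/4 × 87000 + 3/4 × 31000 = 21750 + 23250 = 45000

$45,000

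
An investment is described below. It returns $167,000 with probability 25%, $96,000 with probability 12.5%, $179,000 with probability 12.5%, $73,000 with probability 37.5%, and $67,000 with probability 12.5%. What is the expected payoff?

EV = 0.25 × 167000 + 0.125 × 96000 + 0.125 × 179000 + 0.375 × 73000 + 0.125 × 67000 = 41750 + 12000 + 22375 + 27375 + 8375 = 111875

$111,875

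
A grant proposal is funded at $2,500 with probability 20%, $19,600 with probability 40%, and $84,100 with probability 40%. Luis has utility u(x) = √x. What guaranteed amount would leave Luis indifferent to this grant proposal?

E[u] = 0.2·√2500 + 0.4·√19600 + 0.4·√84100 = 0.2·50 + 0.4·140 + 0.4·290 = 182
CE = (182)² = 33124

$33,124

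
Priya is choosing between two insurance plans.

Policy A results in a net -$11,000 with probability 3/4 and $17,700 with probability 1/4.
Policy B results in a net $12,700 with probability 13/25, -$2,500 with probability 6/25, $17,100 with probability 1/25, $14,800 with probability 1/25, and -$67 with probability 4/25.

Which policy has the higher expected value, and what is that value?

Policy A = 3/4 × (-11000) + 1/4 × 17700 = -8250 + 4425 = -3825
Policy B = 13/25 × 12700 + 6/25 × (-2500) + 1/25 × 17100 + 1/25 × 14800 + 4/25 × (-67) = 6604 − 600 + 684 + 592 − 10.72 = 7269.28

Policy B ($7,269.28)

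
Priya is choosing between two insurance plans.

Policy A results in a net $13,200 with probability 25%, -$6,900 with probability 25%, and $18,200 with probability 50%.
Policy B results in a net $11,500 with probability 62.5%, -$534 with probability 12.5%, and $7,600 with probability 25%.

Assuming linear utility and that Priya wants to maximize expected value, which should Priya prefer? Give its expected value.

Policy A ($10,675)

Policy A = 0.25 × 13200 + 0.25 × (-6900) + 0.5 × 18200 = 3300 − 1725 + 9100 = 10675
Policy B = 0.625 × 11500 + 0.125 × (-534) + 0.25 × 7600 = 7187.5 − 66.75 + 1900 = 9020.75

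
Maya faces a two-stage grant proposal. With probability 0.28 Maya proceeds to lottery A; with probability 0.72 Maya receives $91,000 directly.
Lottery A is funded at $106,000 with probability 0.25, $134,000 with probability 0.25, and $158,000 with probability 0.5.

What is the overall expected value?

EV(A) = 0.25 × 106000 + 0.25 × 134000 + 0.5 × 158000 = 26500 + 33500 + 79000 = 139000
Branch B: 91000 (certain)
Overall = 0.28 × 139000 + 0.72 × 91000 = 38920 + 65520 = 104440

$104,440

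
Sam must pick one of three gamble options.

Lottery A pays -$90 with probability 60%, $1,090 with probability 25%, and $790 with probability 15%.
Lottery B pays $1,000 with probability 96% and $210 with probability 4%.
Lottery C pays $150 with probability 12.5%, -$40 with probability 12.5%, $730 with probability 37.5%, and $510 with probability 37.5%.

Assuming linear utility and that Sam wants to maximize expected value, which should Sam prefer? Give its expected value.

Lottery B ($968.40)

Lottery A = 0.6 × (-90) + 0.25 × 1090 + 0.15 × 790 = -54 + 272.5 + 118.5 = 337
Lottery B = 0.96 × 1000 + 0.04 × 210 = 960 + 8.4 = 968.4
Lottery C = 0.125 × 150 + 0.125 × (-40) + 0.375 × 730 + 0.375 × 510 = 18.75 − 5 + 273.75 + 191.25 = 478.75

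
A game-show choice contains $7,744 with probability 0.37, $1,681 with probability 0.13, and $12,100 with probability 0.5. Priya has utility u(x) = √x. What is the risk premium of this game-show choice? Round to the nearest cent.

$505.26

E[u] = 0.37·√7744 + 0.13·√1681 + 0.5·√12100 = 0.37·88 + 0.13·41 + 0.5·110 = 92.89
CE = (92.89)² = 8628.5521
Risk premium = EV − CE = 9133.81 − 8628.5521 = 505.2579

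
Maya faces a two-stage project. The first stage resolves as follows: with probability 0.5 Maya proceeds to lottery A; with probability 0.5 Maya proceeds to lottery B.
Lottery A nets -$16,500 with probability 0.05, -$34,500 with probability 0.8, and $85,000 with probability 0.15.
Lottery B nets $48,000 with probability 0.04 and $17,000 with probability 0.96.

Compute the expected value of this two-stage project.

EV(A) = 0.05 × (-16500) + 0.8 × (-34500) + 0.15 × 85000 = -825 − 27600 + 12750 = -15675
EV(B) = 0.04 × 48000 + 0.96 × 17000 = 1920 + 16320 = 18240
Overall = 0.5 × (-15675) + 0.5 × 18240 = -7837.5 + 9120 = 1282.5

$1,282.50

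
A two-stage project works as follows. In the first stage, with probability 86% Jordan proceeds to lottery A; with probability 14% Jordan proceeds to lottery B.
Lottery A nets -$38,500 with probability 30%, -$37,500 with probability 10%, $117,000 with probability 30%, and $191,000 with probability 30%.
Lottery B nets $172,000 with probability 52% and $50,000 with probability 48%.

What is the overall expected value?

EV(A) = 0.3 × (-38500) + 0.1 × (-37500) + 0.3 × 117000 + 0.3 × 191000 = -11550 − 3750 + 35100 + 57300 = 77100
EV(B) = 0.52 × 172000 + 0.48 × 50000 = 89440 + 24000 = 113440
Overall = 0.86 × 77100 + 0.14 × 113440 = 66306 + 15881.6 = 82187.6

$82,187.60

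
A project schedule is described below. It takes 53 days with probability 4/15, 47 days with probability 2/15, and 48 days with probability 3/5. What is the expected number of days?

EV = 4/15 × 53 + 2/15 × 47 + 3/5 × 48 = 14.1333 + 6.2667 + 28.8 = 49.2

49.2 days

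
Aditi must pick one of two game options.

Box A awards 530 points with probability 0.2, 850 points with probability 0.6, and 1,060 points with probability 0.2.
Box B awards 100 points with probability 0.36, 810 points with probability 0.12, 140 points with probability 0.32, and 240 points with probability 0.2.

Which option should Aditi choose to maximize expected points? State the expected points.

Box A = 0.2 × 530 + 0.6 × 850 + 0.2 × 1060 = 106 + 510 + 212 = 828
Box B = 0.36 × 100 + 0.12 × 810 + 0.32 × 140 + 0.2 × 240 = 36 + 97.2 + 44.8 + 48 = 226

Box A (828 points)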